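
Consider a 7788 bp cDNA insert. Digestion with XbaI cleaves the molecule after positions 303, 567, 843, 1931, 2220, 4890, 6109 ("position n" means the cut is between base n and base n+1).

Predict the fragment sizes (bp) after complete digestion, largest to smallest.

2670, 1679, 1219, 1088, 303, 289, 276, 264 bp

Linear molecule, 7 cuts → 8 fragments:
  303 − 0 = 303 bp
  567 − 303 = 264 bp
  843 − 567 = 276 bp
  1931 − 843 = 1088 bp
  2220 − 1931 = 289 bp
  4890 − 2220 = 2670 bp
  6109 − 4890 = 1219 bp
  7788 − 6109 = 1679 bp
Sorted largest to smallest: 2670, 1679, 1219, 1088, 303, 289, 276, 264 bp.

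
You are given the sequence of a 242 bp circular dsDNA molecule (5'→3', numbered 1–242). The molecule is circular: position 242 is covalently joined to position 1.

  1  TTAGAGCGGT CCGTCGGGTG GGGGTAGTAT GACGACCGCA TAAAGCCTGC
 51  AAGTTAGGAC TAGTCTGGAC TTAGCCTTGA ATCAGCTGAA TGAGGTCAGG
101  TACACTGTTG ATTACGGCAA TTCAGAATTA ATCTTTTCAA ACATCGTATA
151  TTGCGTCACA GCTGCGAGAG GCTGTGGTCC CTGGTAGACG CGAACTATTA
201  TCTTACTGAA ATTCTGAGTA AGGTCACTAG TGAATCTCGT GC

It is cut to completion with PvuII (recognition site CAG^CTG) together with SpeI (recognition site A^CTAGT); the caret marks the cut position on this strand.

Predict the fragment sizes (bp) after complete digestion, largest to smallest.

PvuII sites (CAGCTG) start at positions 83, 159.
PvuII cuts after base 3 of each site, so after positions 85, 161.
SpeI sites (ACTAGT) start at positions 59, 226.
SpeI cuts after the first base of each site, so after positions 59, 226.
Combined cut positions: 59, 85, 161, 226.
Circular molecule, 4 cuts → 4 fragments:
  60–85 → 26 bp
  86–161 → 76 bp
  162–226 → 65 bp
  227–242 then 1–59 → 16 + 59 = 75 bp
Sorted largest to smallest: 76, 75, 65, 26 bp.

76, 75, 65, 26 bp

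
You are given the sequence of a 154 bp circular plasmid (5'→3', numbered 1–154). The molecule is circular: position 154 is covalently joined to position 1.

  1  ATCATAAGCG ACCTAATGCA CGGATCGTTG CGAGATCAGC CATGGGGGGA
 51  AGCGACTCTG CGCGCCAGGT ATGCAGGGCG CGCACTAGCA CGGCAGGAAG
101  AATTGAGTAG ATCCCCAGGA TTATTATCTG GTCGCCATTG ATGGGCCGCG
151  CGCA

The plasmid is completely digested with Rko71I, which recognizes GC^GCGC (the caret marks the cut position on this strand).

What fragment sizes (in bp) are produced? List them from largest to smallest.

70, 66, 18 bp

Rko71I sites (GCGCGC) start at positions 60, 78, 148.
Rko71I cuts after base 2 of each site, so after positions 61, 79, 149.
Circular molecule, 3 cuts → 3 fragments:
  62–79 → 18 bp
  80–149 → 70 bp
  150–154 then 1–61 → 5 + 61 = 66 bp
Sorted largest to smallest: 70, 66, 18 bp.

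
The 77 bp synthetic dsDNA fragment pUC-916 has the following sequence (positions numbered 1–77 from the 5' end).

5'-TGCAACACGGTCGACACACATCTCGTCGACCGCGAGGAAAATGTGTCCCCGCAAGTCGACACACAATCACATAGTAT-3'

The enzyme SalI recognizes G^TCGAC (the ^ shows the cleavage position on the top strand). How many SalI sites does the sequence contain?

3

GTCGAC occurs starting at positions 10, 25, 55.
SalI cuts at 3 sites.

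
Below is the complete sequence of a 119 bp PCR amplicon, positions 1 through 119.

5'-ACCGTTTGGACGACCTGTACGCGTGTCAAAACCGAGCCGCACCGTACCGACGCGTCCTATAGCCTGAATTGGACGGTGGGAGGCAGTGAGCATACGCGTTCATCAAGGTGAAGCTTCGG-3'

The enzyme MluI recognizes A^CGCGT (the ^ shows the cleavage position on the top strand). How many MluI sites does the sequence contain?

3

ACGCGT occurs starting at positions 19, 50, 94.
MluI cuts at 3 sites.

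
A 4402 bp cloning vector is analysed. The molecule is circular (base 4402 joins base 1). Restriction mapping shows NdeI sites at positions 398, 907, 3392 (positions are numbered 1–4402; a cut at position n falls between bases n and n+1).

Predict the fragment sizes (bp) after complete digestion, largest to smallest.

Circular molecule, 3 cuts → 3 fragments:
  907 − 398 = 509 bp
  3392 − 907 = 2485 bp
  wrap: 4402 − 3392 + 398 = 1408 bp
Sorted largest to smallest: 2485, 1408, 509 bp.

2485, 1408, 509 bp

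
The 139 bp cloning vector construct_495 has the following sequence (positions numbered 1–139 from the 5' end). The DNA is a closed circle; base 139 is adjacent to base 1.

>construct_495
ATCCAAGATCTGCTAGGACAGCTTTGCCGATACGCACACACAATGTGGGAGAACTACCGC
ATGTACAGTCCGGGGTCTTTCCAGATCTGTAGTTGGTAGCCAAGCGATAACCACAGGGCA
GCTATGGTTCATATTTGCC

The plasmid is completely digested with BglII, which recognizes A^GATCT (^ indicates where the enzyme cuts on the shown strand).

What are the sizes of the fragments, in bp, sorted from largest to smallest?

BglII sites (AGATCT) start at positions 6, 83.
BglII cuts after the first base of each site, so after positions 6, 83.
Circular molecule, 2 cuts → 2 fragments:
  7–83 → 77 bp
  84–139 then 1–6 → 56 + 6 = 62 bp
Sorted largest to smallest: 77, 62 bp.

77, 62 bp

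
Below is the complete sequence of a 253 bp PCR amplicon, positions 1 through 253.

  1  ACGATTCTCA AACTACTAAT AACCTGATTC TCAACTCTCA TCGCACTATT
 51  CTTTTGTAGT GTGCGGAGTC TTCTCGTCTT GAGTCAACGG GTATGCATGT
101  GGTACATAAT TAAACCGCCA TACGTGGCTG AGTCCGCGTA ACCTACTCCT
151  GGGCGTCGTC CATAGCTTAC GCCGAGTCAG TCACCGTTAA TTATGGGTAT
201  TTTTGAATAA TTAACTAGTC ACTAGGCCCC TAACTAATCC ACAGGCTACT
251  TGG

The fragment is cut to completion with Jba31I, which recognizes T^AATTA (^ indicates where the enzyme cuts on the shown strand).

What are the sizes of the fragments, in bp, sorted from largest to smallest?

107, 81, 45, 20 bp

Jba31I sites (TAATTA) start at positions 107, 188, 208.
Jba31I cuts after the first base of each site, so after positions 107, 188, 208.
Linear molecule, 3 cuts → 4 fragments:
  1–107 → 107 bp
  108–188 → 81 bp
  189–208 → 20 bp
  209–253 → 45 bp
Sorted largest to smallest: 107, 81, 45, 20 bp.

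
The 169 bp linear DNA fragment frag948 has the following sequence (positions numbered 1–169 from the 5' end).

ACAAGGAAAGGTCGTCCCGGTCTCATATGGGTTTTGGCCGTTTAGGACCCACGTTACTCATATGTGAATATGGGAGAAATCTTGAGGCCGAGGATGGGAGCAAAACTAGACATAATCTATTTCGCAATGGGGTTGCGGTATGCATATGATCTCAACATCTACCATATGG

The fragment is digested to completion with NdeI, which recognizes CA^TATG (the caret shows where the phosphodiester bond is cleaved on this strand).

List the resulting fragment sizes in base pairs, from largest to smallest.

84, 35, 25, 20, 5 bp

NdeI sites (CATATG) start at positions 24, 59, 143, 163.
NdeI cuts after base 2 of each site, so after positions 25, 60, 144, 164.
Linear molecule, 4 cuts → 5 fragments:
  1–25 → 25 bp
  26–60 → 35 bp
  61–144 → 84 bp
  145–164 → 20 bp
  165–169 → 5 bp
Sorted largest to smallest: 84, 35, 25, 20, 5 bp.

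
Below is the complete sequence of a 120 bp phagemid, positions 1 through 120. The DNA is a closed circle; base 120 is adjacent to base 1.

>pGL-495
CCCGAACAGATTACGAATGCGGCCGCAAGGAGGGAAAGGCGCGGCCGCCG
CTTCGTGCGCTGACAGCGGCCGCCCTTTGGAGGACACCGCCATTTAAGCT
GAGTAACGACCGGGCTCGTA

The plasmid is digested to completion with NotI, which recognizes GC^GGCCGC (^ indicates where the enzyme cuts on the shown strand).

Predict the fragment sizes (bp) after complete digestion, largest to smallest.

NotI sites (GCGGCCGC) start at positions 19, 41, 66.
NotI cuts after base 2 of each site, so after positions 20, 42, 67.
Circular molecule, 3 cuts → 3 fragments:
  21–42 → 22 bp
  43–67 → 25 bp
  68–120 then 1–20 → 53 + 20 = 73 bp
Sorted largest to smallest: 73, 25, 22 bp.

73, 25, 22 bp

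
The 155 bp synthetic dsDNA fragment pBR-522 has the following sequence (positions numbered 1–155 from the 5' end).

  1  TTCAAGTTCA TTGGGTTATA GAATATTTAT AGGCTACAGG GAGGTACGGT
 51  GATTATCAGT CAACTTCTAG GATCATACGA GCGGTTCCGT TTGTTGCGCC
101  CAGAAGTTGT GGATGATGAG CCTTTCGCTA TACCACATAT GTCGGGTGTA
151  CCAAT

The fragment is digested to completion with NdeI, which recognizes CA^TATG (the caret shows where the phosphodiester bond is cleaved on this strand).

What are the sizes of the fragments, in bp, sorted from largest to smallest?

137, 18 bp

The NdeI site (CATATG) starts at position 136.
NdeI cuts after base 2 of each site, so after position 137.
Linear molecule, 1 cut → 2 fragments:
  1–137 → 137 bp
  138–155 → 18 bp
Sorted largest to smallest: 137, 18 bp.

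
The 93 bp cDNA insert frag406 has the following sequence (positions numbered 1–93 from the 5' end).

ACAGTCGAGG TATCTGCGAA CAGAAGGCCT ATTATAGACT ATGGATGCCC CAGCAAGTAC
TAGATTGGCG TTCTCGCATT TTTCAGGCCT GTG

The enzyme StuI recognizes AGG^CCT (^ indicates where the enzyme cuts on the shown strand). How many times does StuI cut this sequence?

AGGCCT occurs starting at positions 25, 85.
StuI cuts at 2 sites.

2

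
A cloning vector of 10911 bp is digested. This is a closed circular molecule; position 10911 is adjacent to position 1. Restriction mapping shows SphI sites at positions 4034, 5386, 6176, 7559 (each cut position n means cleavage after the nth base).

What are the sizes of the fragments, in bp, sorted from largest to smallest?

Circular molecule, 4 cuts → 4 fragments:
  5386 − 4034 = 1352 bp
  6176 − 5386 = 790 bp
  7559 − 6176 = 1383 bp
  wrap: 10911 − 7559 + 4034 = 7386 bp
Sorted largest to smallest: 7386, 1383, 1352, 790 bp.

7386, 1383, 1352, 790 bp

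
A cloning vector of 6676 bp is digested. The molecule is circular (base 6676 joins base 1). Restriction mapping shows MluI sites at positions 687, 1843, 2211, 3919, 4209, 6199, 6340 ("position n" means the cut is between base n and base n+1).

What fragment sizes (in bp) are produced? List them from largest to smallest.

1990, 1708, 1156, 1023, 368, 290, 141 bp

Circular molecule, 7 cuts → 7 fragments:
  1843 − 687 = 1156 bp
  2211 − 1843 = 368 bp
  3919 − 2211 = 1708 bp
  4209 − 3919 = 290 bp
  6199 − 4209 = 1990 bp
  6340 − 6199 = 141 bp
  wrap: 6676 − 6340 + 687 = 1023 bp
Sorted largest to smallest: 1990, 1708, 1156, 1023, 368, 290, 141 bp.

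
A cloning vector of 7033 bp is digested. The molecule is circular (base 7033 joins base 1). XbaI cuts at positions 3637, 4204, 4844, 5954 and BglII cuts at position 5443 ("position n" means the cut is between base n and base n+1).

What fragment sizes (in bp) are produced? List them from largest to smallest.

Combined cut positions (sorted): 3637, 4204, 4844, 5443, 5954.
Circular molecule, 5 cuts → 5 fragments:
  4204 − 3637 = 567 bp
  4844 − 4204 = 640 bp
  5443 − 4844 = 599 bp
  5954 − 5443 = 511 bp
  wrap: 7033 − 5954 + 3637 = 4716 bp
Sorted largest to smallest: 4716, 640, 599, 567, 511 bp.

4716, 640, 599, 567, 511 bp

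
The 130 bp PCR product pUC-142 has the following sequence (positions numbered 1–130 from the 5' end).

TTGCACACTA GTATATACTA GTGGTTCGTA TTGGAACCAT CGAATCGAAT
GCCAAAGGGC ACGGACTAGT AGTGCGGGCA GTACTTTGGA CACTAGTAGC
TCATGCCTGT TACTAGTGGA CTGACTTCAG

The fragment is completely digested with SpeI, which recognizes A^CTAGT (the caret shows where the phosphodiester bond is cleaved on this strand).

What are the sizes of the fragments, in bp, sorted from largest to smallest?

48, 27, 20, 18, 10, 7 bp

SpeI sites (ACTAGT) start at positions 7, 17, 65, 92, 112.
SpeI cuts after the first base of each site, so after positions 7, 17, 65, 92, 112.
Linear molecule, 5 cuts → 6 fragments:
  1–7 → 7 bp
  8–17 → 10 bp
  18–65 → 48 bp
  66–92 → 27 bp
  93–112 → 20 bp
  113–130 → 18 bp
Sorted largest to smallest: 48, 27, 20, 18, 10, 7 bp.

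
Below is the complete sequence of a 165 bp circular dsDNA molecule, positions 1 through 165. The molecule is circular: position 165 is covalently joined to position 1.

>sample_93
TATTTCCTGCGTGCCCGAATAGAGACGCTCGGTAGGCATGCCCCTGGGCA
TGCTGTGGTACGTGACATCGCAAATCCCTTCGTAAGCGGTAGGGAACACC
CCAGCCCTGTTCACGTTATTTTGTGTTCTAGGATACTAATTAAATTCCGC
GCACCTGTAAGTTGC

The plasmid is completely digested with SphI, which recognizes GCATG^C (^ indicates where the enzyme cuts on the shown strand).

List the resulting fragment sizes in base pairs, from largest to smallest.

SphI sites (GCATGC) start at positions 36, 48.
SphI cuts after base 5 of each site (before the last base), so after positions 40, 52.
Circular molecule, 2 cuts → 2 fragments:
  41–52 → 12 bp
  53–165 then 1–40 → 113 + 40 = 153 bp
Sorted largest to smallest: 153, 12 bp.

153, 12 bp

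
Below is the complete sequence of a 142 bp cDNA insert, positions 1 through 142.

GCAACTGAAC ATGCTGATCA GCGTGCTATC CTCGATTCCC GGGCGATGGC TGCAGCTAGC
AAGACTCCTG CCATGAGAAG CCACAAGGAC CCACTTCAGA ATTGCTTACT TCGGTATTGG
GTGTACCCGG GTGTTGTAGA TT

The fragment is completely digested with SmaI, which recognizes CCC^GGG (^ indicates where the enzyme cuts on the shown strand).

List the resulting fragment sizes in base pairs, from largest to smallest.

SmaI sites (CCCGGG) start at positions 38, 126.
SmaI cuts after base 3 of each site, so after positions 40, 128.
Linear molecule, 2 cuts → 3 fragments:
  1–40 → 40 bp
  41–128 → 88 bp
  129–142 → 14 bp
Sorted largest to smallest: 88, 40, 14 bp.

88, 40, 14 bp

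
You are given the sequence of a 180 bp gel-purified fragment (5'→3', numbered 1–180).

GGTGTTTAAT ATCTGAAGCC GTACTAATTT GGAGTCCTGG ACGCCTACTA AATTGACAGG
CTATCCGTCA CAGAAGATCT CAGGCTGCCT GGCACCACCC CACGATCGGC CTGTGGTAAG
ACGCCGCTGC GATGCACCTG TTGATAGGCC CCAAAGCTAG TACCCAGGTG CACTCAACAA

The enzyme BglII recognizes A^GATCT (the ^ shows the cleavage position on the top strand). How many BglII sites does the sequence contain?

AGATCT occurs starting at position 75.
BglII cuts at 1 site.

1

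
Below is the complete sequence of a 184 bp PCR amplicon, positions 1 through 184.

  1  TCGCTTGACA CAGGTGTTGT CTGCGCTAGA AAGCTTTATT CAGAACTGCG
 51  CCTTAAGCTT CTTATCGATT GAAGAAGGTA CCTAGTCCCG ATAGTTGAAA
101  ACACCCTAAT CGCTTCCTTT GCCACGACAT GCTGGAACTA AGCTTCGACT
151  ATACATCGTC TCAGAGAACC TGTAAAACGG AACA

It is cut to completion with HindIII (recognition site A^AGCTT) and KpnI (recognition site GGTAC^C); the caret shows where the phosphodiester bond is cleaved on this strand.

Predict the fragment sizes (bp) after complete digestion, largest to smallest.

HindIII sites (AAGCTT) start at positions 31, 55, 140.
HindIII cuts after the first base of each site, so after positions 31, 55, 140.
The KpnI site (GGTACC) starts at position 77.
KpnI cuts after base 5 of each site (before the last base), so after position 81.
Combined cut positions: 31, 55, 81, 140.
Linear molecule, 4 cuts → 5 fragments:
  1–31 → 31 bp
  32–55 → 24 bp
  56–81 → 26 bp
  82–140 → 59 bp
  141–184 → 44 bp
Sorted largest to smallest: 59, 44, 31, 26, 24 bp.

59, 44, 31, 26, 24 bp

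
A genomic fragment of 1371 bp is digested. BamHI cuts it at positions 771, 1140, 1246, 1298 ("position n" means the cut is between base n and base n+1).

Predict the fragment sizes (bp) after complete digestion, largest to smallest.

Linear molecule, 4 cuts → 5 fragments:
  771 − 0 = 771 bp
  1140 − 771 = 369 bp
  1246 − 1140 = 106 bp
  1298 − 1246 = 52 bp
  1371 − 1298 = 73 bp
Sorted largest to smallest: 771, 369, 106, 73, 52 bp.

771, 369, 106, 73, 52 bp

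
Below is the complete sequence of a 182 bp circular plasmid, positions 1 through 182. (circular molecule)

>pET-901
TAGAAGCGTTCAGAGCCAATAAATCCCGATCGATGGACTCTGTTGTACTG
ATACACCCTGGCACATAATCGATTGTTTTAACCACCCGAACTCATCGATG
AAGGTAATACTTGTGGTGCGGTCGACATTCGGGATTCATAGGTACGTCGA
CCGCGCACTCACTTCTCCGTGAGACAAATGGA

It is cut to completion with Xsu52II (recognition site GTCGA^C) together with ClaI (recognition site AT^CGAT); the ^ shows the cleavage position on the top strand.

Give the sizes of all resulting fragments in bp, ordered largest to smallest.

62, 39, 30, 26, 25 bp

Xsu52II sites (GTCGAC) start at positions 121, 146.
Xsu52II cuts after base 5 of each site (before the last base), so after positions 125, 150.
ClaI sites (ATCGAT) start at positions 29, 68, 94.
ClaI cuts after base 2 of each site, so after positions 30, 69, 95.
Combined cut positions: 30, 69, 95, 125, 150.
Circular molecule, 5 cuts → 5 fragments:
  31–69 → 39 bp
  70–95 → 26 bp
  96–125 → 30 bp
  126–150 → 25 bp
  151–182 then 1–30 → 32 + 30 = 62 bp
Sorted largest to smallest: 62, 39, 30, 26, 25 bp.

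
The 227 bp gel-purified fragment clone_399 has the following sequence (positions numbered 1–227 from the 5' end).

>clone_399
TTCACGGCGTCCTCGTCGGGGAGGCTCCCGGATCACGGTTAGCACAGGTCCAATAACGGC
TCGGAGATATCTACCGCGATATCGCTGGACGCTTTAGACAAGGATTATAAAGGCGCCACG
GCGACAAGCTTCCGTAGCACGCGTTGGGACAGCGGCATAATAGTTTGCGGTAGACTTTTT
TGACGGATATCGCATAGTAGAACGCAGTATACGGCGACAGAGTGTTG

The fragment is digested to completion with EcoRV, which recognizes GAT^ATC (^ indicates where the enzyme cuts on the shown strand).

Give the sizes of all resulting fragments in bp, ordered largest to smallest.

EcoRV sites (GATATC) start at positions 66, 78, 186.
EcoRV cuts after base 3 of each site, so after positions 68, 80, 188.
Linear molecule, 3 cuts → 4 fragments:
  1–68 → 68 bp
  69–80 → 12 bp
  81–188 → 108 bp
  189–227 → 39 bp
Sorted largest to smallest: 108, 68, 39, 12 bp.

108, 68, 39, 12 bp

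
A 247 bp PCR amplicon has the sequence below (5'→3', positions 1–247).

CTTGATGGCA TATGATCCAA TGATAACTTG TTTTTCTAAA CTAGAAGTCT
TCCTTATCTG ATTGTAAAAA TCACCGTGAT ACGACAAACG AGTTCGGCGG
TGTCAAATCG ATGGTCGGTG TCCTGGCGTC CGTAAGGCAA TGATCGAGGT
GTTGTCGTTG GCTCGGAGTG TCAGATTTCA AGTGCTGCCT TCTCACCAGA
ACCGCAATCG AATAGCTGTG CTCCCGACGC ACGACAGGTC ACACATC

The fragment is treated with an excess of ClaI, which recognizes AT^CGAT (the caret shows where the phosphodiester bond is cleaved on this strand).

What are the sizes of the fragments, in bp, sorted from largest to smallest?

The ClaI site (ATCGAT) starts at position 107.
ClaI cuts after base 2 of each site, so after position 108.
Linear molecule, 1 cut → 2 fragments:
  1–108 → 108 bp
  109–247 → 139 bp
Sorted largest to smallest: 139, 108 bp.

139, 108 bp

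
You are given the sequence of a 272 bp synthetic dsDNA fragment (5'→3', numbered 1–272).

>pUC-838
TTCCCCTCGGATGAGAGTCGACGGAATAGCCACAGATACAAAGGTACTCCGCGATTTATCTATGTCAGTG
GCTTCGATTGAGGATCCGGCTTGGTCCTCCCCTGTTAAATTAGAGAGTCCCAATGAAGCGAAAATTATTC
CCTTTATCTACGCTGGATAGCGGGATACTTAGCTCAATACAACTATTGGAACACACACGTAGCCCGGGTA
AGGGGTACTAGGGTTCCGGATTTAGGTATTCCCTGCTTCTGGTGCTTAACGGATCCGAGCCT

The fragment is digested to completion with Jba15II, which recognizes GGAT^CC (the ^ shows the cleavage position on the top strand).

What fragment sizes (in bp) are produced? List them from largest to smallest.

179, 85, 8 bp

Jba15II sites (GGATCC) start at positions 82, 261.
Jba15II cuts after base 4 of each site, so after positions 85, 264.
Linear molecule, 2 cuts → 3 fragments:
  1–85 → 85 bp
  86–264 → 179 bp
  265–272 → 8 bp
Sorted largest to smallest: 179, 85, 8 bp.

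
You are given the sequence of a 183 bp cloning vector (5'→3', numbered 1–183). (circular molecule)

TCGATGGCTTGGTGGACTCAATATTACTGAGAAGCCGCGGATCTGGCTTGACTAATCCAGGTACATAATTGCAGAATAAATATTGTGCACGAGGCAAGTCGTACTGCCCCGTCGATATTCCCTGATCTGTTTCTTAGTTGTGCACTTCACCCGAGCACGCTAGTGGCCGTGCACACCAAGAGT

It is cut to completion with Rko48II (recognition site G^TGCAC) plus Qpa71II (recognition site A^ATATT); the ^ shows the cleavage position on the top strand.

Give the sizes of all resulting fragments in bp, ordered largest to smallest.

Rko48II sites (GTGCAC) start at positions 85, 140, 169.
Rko48II cuts after the first base of each site, so after positions 85, 140, 169.
Qpa71II sites (AATATT) start at positions 20, 79.
Qpa71II cuts after the first base of each site, so after positions 20, 79.
Combined cut positions: 20, 79, 85, 140, 169.
Circular molecule, 5 cuts → 5 fragments:
  21–79 → 59 bp
  80–85 → 6 bp
  86–140 → 55 bp
  141–169 → 29 bp
  170–183 then 1–20 → 14 + 20 = 34 bp
Sorted largest to smallest: 59, 55, 34, 29, 6 bp.

59, 55, 34, 29, 6 bp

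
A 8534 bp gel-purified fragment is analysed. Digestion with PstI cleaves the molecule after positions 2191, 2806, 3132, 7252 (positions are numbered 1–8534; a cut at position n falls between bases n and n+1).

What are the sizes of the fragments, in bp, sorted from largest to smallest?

Linear molecule, 4 cuts → 5 fragments:
  2191 − 0 = 2191 bp
  2806 − 2191 = 615 bp
  3132 − 2806 = 326 bp
  7252 − 3132 = 4120 bp
  8534 − 7252 = 1282 bp
Sorted largest to smallest: 4120, 2191, 1282, 615, 326 bp.

4120, 2191, 1282, 615, 326 bp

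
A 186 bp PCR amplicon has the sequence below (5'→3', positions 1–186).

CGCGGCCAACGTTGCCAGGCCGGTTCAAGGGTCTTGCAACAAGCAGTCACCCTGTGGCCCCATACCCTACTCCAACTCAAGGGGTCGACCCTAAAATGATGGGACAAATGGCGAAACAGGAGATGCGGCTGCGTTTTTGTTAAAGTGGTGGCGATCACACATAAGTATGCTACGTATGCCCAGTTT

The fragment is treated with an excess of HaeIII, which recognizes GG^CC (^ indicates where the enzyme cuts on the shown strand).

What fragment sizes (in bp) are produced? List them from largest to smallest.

HaeIII sites (GGCC) start at positions 4, 18, 56.
HaeIII cuts after base 2 of each site, so after positions 5, 19, 57.
Linear molecule, 3 cuts → 4 fragments:
  1–5 → 5 bp
  6–19 → 14 bp
  20–57 → 38 bp
  58–186 → 129 bp
Sorted largest to smallest: 129, 38, 14, 5 bp.

129, 38, 14, 5 bp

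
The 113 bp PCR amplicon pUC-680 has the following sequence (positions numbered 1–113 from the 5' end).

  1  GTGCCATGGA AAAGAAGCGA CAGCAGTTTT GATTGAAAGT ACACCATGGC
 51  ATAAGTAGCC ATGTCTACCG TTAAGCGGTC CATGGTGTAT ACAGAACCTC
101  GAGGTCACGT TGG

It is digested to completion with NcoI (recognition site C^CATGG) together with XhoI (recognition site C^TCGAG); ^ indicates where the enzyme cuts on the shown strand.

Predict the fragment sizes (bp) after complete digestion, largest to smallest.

40, 36, 18, 15, 4 bp

NcoI sites (CCATGG) start at positions 4, 44, 80.
NcoI cuts after the first base of each site, so after positions 4, 44, 80.
The XhoI site (CTCGAG) starts at position 98.
XhoI cuts after the first base of each site, so after position 98.
Combined cut positions: 4, 44, 80, 98.
Linear molecule, 4 cuts → 5 fragments:
  1–4 → 4 bp
  5–44 → 40 bp
  45–80 → 36 bp
  81–98 → 18 bp
  99–113 → 15 bp
Sorted largest to smallest: 40, 36, 18, 15, 4 bp.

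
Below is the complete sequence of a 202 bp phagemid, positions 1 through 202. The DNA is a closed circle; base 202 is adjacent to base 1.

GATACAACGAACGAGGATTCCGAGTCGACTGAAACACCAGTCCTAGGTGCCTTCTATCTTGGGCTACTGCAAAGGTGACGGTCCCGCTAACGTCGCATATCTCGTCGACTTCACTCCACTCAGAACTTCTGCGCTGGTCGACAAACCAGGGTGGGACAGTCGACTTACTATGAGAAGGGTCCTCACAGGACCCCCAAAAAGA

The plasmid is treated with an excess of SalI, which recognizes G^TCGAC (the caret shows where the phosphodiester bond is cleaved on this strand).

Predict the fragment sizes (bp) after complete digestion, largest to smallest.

SalI sites (GTCGAC) start at positions 24, 104, 137, 159.
SalI cuts after the first base of each site, so after positions 24, 104, 137, 159.
Circular molecule, 4 cuts → 4 fragments:
  25–104 → 80 bp
  105–137 → 33 bp
  138–159 → 22 bp
  160–202 then 1–24 → 43 + 24 = 67 bp
Sorted largest to smallest: 80, 67, 33, 22 bp.

80, 67, 33, 22 bp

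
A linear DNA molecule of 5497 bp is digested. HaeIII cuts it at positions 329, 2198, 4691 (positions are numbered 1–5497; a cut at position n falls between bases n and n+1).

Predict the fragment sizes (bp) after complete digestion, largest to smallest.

2493, 1869, 806, 329 bp

Linear molecule, 3 cuts → 4 fragments:
  329 − 0 = 329 bp
  2198 − 329 = 1869 bp
  4691 − 2198 = 2493 bp
  5497 − 4691 = 806 bp
Sorted largest to smallest: 2493, 1869, 806, 329 bp.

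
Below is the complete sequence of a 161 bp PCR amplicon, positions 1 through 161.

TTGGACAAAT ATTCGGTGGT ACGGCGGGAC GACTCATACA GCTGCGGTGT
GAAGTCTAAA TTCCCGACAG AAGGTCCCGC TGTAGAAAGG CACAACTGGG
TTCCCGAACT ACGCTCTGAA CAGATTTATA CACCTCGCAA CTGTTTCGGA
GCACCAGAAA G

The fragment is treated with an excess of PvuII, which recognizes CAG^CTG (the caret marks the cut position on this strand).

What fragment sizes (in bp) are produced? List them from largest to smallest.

120, 41 bp

The PvuII site (CAGCTG) starts at position 39.
PvuII cuts after base 3 of each site, so after position 41.
Linear molecule, 1 cut → 2 fragments:
  1–41 → 41 bp
  42–161 → 120 bp
Sorted largest to smallest: 120, 41 bp.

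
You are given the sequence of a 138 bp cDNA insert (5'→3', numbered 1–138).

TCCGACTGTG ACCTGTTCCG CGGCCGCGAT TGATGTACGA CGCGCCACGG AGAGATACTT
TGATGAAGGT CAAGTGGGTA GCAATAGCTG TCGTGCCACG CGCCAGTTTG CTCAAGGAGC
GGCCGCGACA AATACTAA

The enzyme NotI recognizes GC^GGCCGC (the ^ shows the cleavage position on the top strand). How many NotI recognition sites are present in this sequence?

GCGGCCGC occurs starting at positions 20, 119.
NotI cuts at 2 sites.

2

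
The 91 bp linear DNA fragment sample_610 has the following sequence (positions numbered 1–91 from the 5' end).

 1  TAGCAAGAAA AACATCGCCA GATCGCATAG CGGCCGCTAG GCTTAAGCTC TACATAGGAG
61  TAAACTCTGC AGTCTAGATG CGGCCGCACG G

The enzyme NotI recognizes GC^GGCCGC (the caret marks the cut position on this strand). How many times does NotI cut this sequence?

2

GCGGCCGC occurs starting at positions 30, 80.
NotI cuts at 2 sites.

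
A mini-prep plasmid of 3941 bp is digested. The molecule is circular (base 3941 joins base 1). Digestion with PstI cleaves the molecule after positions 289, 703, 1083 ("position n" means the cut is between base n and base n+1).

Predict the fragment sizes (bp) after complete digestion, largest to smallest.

Circular molecule, 3 cuts → 3 fragments:
  703 − 289 = 414 bp
  1083 − 703 = 380 bp
  wrap: 3941 − 1083 + 289 = 3147 bp
Sorted largest to smallest: 3147, 414, 380 bp.

3147, 414, 380 bp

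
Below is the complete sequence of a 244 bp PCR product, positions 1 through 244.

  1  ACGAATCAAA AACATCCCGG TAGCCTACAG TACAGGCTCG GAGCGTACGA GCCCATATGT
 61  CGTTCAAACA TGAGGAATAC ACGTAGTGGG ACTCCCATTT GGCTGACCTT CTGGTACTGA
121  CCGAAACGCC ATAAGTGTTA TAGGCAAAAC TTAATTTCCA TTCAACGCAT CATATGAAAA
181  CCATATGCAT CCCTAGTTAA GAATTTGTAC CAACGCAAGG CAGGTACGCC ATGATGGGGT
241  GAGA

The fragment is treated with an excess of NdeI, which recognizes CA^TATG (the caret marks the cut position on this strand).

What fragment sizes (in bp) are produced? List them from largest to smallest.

117, 61, 55, 11 bp

NdeI sites (CATATG) start at positions 54, 171, 182.
NdeI cuts after base 2 of each site, so after positions 55, 172, 183.
Linear molecule, 3 cuts → 4 fragments:
  1–55 → 55 bp
  56–172 → 117 bp
  173–183 → 11 bp
  184–244 → 61 bp
Sorted largest to smallest: 117, 61, 55, 11 bp.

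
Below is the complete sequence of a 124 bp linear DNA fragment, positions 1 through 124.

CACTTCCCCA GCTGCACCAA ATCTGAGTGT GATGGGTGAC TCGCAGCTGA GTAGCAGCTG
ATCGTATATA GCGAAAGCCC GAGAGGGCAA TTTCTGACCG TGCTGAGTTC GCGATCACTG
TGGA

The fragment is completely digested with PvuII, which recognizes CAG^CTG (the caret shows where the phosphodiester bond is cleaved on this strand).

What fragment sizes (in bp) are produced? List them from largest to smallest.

67, 35, 11, 11 bp

PvuII sites (CAGCTG) start at positions 9, 44, 55.
PvuII cuts after base 3 of each site, so after positions 11, 46, 57.
Linear molecule, 3 cuts → 4 fragments:
  1–11 → 11 bp
  12–46 → 35 bp
  47–57 → 11 bp
  58–124 → 67 bp
Sorted largest to smallest: 67, 35, 11, 11 bp.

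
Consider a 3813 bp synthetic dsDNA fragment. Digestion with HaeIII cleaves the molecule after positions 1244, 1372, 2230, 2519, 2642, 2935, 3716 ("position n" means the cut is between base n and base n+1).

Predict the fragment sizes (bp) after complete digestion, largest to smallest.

1244, 858, 781, 293, 289, 128, 123, 97 bp

Linear molecule, 7 cuts → 8 fragments:
  1244 − 0 = 1244 bp
  1372 − 1244 = 128 bp
  2230 − 1372 = 858 bp
  2519 − 2230 = 289 bp
  2642 − 2519 = 123 bp
  2935 − 2642 = 293 bp
  3716 − 2935 = 781 bp
  3813 − 3716 = 97 bp
Sorted largest to smallest: 1244, 858, 781, 293, 289, 128, 123, 97 bp.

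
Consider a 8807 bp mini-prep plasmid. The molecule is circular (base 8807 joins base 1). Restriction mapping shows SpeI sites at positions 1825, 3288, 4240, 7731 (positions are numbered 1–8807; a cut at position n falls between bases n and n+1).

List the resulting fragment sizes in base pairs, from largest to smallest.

Circular molecule, 4 cuts → 4 fragments:
  3288 − 1825 = 1463 bp
  4240 − 3288 = 952 bp
  7731 − 4240 = 3491 bp
  wrap: 8807 − 7731 + 1825 = 2901 bp
Sorted largest to smallest: 3491, 2901, 1463, 952 bp.

3491, 2901, 1463, 952 bp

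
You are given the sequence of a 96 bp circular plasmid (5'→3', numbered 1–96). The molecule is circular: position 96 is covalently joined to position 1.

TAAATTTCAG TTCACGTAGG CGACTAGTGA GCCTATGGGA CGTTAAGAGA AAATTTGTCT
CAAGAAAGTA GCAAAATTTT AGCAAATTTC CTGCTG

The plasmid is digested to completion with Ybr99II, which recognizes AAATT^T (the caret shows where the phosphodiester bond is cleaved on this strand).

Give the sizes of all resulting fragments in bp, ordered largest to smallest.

49, 23, 14, 10 bp

Ybr99II sites (AAATTT) start at positions 2, 51, 74, 84.
Ybr99II cuts after base 5 of each site (before the last base), so after positions 6, 55, 78, 88.
Circular molecule, 4 cuts → 4 fragments:
  7–55 → 49 bp
  56–78 → 23 bp
  79–88 → 10 bp
  89–96 then 1–6 → 8 + 6 = 14 bp
Sorted largest to smallest: 49, 23, 14, 10 bp.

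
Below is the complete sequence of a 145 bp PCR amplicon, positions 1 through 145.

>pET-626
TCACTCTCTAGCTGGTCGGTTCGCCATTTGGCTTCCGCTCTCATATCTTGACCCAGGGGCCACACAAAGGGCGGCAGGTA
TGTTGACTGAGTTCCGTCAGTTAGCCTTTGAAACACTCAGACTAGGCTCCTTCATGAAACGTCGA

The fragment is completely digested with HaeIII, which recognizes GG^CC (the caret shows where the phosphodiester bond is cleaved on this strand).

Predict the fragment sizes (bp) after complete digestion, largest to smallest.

86, 59 bp

The HaeIII site (GGCC) starts at position 58.
HaeIII cuts after base 2 of each site, so after position 59.
Linear molecule, 1 cut → 2 fragments:
  1–59 → 59 bp
  60–145 → 86 bp
Sorted largest to smallest: 86, 59 bp.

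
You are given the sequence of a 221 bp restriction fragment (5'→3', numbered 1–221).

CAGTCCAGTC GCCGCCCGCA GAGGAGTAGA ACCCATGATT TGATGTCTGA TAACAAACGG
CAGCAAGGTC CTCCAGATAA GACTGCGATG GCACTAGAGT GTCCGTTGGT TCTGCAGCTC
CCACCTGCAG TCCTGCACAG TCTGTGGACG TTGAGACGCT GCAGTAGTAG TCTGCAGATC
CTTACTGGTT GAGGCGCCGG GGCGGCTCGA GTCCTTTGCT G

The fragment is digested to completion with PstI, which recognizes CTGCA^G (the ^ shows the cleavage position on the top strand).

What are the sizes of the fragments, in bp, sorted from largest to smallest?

116, 45, 34, 13, 13 bp

PstI sites (CTGCAG) start at positions 112, 125, 159, 172.
PstI cuts after base 5 of each site (before the last base), so after positions 116, 129, 163, 176.
Linear molecule, 4 cuts → 5 fragments:
  1–116 → 116 bp
  117–129 → 13 bp
  130–163 → 34 bp
  164–176 → 13 bp
  177–221 → 45 bp
Sorted largest to smallest: 116, 45, 34, 13, 13 bp.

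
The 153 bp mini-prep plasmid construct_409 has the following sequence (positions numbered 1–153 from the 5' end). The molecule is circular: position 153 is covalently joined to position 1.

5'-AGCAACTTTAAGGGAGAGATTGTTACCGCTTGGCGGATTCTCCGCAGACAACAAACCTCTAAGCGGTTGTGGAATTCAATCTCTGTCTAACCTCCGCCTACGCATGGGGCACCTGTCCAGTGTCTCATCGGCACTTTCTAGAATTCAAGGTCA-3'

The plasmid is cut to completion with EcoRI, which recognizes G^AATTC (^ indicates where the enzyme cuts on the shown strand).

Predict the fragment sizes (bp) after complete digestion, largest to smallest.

EcoRI sites (GAATTC) start at positions 72, 141.
EcoRI cuts after the first base of each site, so after positions 72, 141.
Circular molecule, 2 cuts → 2 fragments:
  73–141 → 69 bp
  142–153 then 1–72 → 12 + 72 = 84 bp
Sorted largest to smallest: 84, 69 bp.

84, 69 bp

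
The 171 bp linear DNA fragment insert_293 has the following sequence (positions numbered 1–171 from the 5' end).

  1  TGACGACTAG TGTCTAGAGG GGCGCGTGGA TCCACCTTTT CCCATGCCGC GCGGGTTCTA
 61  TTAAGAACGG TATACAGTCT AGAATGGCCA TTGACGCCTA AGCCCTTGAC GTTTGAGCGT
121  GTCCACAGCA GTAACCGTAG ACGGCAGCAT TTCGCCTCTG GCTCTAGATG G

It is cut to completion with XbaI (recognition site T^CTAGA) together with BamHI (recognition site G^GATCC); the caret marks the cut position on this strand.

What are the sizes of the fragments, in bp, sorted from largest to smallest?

XbaI sites (TCTAGA) start at positions 13, 78, 163.
XbaI cuts after the first base of each site, so after positions 13, 78, 163.
The BamHI site (GGATCC) starts at position 28.
BamHI cuts after the first base of each site, so after position 28.
Combined cut positions: 13, 28, 78, 163.
Linear molecule, 4 cuts → 5 fragments:
  1–13 → 13 bp
  14–28 → 15 bp
  29–78 → 50 bp
  79–163 → 85 bp
  164–171 → 8 bp
Sorted largest to smallest: 85, 50, 15, 13, 8 bp.

85, 50, 15, 13, 8 bp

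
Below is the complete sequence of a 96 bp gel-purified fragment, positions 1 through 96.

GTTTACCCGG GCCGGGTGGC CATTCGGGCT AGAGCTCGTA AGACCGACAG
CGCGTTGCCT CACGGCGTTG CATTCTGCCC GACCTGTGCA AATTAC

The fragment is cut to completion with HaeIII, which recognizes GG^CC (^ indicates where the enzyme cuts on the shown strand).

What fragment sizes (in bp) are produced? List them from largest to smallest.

HaeIII sites (GGCC) start at positions 10, 18.
HaeIII cuts after base 2 of each site, so after positions 11, 19.
Linear molecule, 2 cuts → 3 fragments:
  1–11 → 11 bp
  12–19 → 8 bp
  20–96 → 77 bp
Sorted largest to smallest: 77, 11, 8 bp.

77, 11, 8 bp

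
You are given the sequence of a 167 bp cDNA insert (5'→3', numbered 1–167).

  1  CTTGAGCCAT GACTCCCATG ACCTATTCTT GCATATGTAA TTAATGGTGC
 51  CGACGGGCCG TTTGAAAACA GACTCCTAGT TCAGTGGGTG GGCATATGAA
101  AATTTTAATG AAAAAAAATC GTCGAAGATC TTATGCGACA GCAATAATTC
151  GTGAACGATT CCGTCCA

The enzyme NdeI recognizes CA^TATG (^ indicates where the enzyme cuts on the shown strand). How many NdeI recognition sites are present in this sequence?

2

CATATG occurs starting at positions 32, 93.
NdeI cuts at 2 sites.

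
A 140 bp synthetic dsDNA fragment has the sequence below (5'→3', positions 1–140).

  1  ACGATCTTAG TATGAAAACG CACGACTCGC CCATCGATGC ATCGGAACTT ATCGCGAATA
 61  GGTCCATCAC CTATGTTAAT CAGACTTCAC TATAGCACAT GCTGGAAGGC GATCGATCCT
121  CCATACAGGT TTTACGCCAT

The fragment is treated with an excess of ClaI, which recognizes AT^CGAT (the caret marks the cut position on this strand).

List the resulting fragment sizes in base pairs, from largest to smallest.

79, 34, 27 bp

ClaI sites (ATCGAT) start at positions 33, 112.
ClaI cuts after base 2 of each site, so after positions 34, 113.
Linear molecule, 2 cuts → 3 fragments:
  1–34 → 34 bp
  35–113 → 79 bp
  114–140 → 27 bp
Sorted largest to smallest: 79, 34, 27 bp.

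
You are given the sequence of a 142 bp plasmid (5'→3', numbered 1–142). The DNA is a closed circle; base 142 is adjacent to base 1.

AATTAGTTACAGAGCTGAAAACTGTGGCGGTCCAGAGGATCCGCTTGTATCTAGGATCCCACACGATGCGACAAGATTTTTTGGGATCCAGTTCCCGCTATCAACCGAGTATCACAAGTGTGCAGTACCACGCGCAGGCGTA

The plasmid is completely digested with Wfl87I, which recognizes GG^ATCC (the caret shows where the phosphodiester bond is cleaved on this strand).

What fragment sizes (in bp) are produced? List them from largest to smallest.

Wfl87I sites (GGATCC) start at positions 37, 54, 84.
Wfl87I cuts after base 2 of each site, so after positions 38, 55, 85.
Circular molecule, 3 cuts → 3 fragments:
  39–55 → 17 bp
  56–85 → 30 bp
  86–142 then 1–38 → 57 + 38 = 95 bp
Sorted largest to smallest: 95, 30, 17 bp.

95, 30, 17 bp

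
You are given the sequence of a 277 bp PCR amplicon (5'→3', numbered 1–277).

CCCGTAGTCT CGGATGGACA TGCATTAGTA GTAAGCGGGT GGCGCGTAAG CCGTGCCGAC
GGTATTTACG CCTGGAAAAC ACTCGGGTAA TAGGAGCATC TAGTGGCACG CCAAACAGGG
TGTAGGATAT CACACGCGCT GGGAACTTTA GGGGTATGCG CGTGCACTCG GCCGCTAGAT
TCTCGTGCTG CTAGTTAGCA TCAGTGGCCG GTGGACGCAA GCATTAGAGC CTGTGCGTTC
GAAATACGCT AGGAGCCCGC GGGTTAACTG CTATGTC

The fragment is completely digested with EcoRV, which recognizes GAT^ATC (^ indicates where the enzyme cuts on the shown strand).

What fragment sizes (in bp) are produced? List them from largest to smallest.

The EcoRV site (GATATC) starts at position 126.
EcoRV cuts after base 3 of each site, so after position 128.
Linear molecule, 1 cut → 2 fragments:
  1–128 → 128 bp
  129–277 → 149 bp
Sorted largest to smallest: 149, 128 bp.

149, 128 bp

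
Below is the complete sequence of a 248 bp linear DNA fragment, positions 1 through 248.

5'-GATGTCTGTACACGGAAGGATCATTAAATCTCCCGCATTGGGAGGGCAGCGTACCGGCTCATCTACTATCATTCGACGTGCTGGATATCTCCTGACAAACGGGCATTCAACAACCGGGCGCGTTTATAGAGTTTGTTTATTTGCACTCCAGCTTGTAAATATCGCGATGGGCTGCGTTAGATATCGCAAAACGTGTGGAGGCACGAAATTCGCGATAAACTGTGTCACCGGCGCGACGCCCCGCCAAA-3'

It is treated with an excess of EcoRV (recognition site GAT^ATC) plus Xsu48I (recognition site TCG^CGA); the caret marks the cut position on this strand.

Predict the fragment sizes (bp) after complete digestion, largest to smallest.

86, 78, 36, 30, 18 bp

EcoRV sites (GATATC) start at positions 84, 180.
EcoRV cuts after base 3 of each site, so after positions 86, 182.
Xsu48I sites (TCGCGA) start at positions 162, 210.
Xsu48I cuts after base 3 of each site, so after positions 164, 212.
Combined cut positions: 86, 164, 182, 212.
Linear molecule, 4 cuts → 5 fragments:
  1–86 → 86 bp
  87–164 → 78 bp
  165–182 → 18 bp
  183–212 → 30 bp
  213–248 → 36 bp
Sorted largest to smallest: 86, 78, 36, 30, 18 bp.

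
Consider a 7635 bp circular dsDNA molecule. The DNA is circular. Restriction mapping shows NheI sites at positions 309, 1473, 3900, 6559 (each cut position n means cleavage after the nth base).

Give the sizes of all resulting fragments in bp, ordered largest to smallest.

Circular molecule, 4 cuts → 4 fragments:
  1473 − 309 = 1164 bp
  3900 − 1473 = 2427 bp
  6559 − 3900 = 2659 bp
  wrap: 7635 − 6559 + 309 = 1385 bp
Sorted largest to smallest: 2659, 2427, 1385, 1164 bp.

2659, 2427, 1385, 1164 bp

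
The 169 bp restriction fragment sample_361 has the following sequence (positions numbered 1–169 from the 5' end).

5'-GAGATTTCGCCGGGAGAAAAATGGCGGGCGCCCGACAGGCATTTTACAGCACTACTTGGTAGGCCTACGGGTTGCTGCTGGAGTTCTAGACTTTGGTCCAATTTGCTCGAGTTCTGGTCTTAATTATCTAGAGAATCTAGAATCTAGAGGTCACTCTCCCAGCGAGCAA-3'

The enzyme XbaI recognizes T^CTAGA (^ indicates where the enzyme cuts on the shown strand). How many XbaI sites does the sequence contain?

4

TCTAGA occurs starting at positions 85, 127, 136, 143.
XbaI cuts at 4 sites.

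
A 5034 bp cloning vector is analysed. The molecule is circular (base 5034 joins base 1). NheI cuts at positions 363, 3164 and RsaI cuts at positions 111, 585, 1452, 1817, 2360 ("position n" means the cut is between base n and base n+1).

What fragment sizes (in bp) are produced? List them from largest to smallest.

Combined cut positions (sorted): 111, 363, 585, 1452, 1817, 2360, 3164.
Circular molecule, 7 cuts → 7 fragments:
  363 − 111 = 252 bp
  585 − 363 = 222 bp
  1452 − 585 = 867 bp
  1817 − 1452 = 365 bp
  2360 − 1817 = 543 bp
  3164 − 2360 = 804 bp
  wrap: 5034 − 3164 + 111 = 1981 bp
Sorted largest to smallest: 1981, 867, 804, 543, 365, 252, 222 bp.

1981, 867, 804, 543, 365, 252, 222 bp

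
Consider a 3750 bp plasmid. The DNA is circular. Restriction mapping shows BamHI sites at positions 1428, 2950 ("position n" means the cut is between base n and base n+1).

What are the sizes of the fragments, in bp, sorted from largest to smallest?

2228, 1522 bp

Circular molecule, 2 cuts → 2 fragments:
  2950 − 1428 = 1522 bp
  wrap: 3750 − 2950 + 1428 = 2228 bp
Sorted largest to smallest: 2228, 1522 bp.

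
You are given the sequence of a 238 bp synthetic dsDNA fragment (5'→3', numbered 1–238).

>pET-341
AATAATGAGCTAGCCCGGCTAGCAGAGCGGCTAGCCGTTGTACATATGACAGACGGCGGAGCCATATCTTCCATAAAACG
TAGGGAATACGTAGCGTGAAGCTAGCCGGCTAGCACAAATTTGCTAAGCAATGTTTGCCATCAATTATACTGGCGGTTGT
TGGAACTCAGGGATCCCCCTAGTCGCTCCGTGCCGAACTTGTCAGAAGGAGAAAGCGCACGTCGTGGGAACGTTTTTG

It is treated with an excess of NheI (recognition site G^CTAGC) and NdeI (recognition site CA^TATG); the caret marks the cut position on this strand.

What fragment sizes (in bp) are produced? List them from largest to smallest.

NheI sites (GCTAGC) start at positions 9, 18, 30, 101, 109.
NheI cuts after the first base of each site, so after positions 9, 18, 30, 101, 109.
The NdeI site (CATATG) starts at position 43.
NdeI cuts after base 2 of each site, so after position 44.
Combined cut positions: 9, 18, 30, 44, 101, 109.
Linear molecule, 6 cuts → 7 fragments:
  1–9 → 9 bp
  10–18 → 9 bp
  19–30 → 12 bp
  31–44 → 14 bp
  45–101 → 57 bp
  102–109 → 8 bp
  110–238 → 129 bp
Sorted largest to smallest: 129, 57, 14, 12, 9, 9, 8 bp.

129, 57, 14, 12, 9, 9, 8 bp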